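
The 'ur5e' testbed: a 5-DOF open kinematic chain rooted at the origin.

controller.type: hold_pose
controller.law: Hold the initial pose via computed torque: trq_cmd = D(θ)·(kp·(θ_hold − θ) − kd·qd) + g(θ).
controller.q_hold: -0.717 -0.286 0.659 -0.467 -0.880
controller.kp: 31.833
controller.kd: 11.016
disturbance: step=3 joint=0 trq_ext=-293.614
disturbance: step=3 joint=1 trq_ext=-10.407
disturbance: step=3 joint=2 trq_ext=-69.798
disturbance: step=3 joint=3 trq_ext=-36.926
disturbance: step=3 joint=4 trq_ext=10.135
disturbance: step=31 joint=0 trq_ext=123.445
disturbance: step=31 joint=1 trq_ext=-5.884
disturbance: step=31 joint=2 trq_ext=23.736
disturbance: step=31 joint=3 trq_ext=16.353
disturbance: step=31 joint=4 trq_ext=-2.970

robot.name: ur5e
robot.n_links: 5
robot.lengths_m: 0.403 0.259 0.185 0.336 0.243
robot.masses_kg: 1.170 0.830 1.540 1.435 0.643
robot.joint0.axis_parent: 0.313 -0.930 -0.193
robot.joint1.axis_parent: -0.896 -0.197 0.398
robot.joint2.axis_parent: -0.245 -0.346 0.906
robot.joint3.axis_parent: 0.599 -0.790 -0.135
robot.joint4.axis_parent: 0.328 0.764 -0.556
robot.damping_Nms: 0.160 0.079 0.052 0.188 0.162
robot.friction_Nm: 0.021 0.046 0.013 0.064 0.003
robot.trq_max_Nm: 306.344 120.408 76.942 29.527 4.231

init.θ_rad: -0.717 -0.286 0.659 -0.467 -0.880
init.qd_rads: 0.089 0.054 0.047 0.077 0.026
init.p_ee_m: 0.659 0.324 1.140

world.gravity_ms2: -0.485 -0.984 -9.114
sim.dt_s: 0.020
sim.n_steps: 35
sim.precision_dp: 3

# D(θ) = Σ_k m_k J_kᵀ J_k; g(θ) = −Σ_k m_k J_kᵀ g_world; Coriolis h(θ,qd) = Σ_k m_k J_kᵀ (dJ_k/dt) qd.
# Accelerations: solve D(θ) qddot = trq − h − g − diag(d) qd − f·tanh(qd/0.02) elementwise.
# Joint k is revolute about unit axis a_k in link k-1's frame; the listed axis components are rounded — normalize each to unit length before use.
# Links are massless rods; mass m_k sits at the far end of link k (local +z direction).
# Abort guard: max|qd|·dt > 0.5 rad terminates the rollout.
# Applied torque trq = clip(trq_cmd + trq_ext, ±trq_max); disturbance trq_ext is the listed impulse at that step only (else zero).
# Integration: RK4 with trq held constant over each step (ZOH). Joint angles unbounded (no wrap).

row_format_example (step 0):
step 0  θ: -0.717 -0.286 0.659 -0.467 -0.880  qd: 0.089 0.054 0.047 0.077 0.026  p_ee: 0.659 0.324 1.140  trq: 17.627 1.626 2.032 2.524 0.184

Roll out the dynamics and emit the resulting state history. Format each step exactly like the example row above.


step 1  θ: -0.715 -0.285 0.660 -0.466 -0.880  qd: 0.070 0.034 0.044 0.038 0.001  p_ee: 0.657 0.324 1.142  trq: 18.457 1.677 2.222 2.644 0.159
step 2  θ: -0.714 -0.285 0.661 -0.465 -0.880  qd: 0.054 0.019 0.040 0.013 -0.009  p_ee: 0.655 0.323 1.143  trq: 19.166 1.720 2.386 2.743 0.137
step 3  θ: -0.713 -0.284 0.661 -0.465 -0.880  qd: 0.040 0.011 0.033 0.003 -0.009  p_ee: 0.654 0.323 1.144  trq: -273.842 -8.652 -67.272 -29.527 4.231
step 4  θ: -0.719 -0.276 0.617 -0.463 -0.955  qd: -0.586 0.922 -4.584 0.388 -7.027  p_ee: 0.665 0.321 1.134  trq: 87.315 4.186 18.377 10.525 -0.887
step 5  θ: -0.730 -0.260 0.539 -0.454 -1.062  qd: -0.532 0.630 -3.147 0.389 -3.947  p_ee: 0.687 0.319 1.115  trq: 77.151 3.912 15.449 9.984 -0.795
step 6  θ: -0.740 -0.249 0.486 -0.447 -1.122  qd: -0.454 0.392 -2.093 0.300 -2.146  p_ee: 0.704 0.319 1.100  trq: 68.422 3.669 13.154 9.249 -0.703
step 7  θ: -0.748 -0.243 0.452 -0.442 -1.154  qd: -0.367 0.218 -1.330 0.198 -1.082  p_ee: 0.717 0.321 1.089  trq: 60.979 3.441 11.342 8.470 -0.607
step 8  θ: -0.754 -0.240 0.431 -0.439 -1.169  qd: -0.282 0.099 -0.782 0.108 -0.454  p_ee: 0.728 0.323 1.081  trq: 54.664 3.230 9.894 7.722 -0.509
step 9  θ: -0.759 -0.239 0.419 -0.437 -1.174  qd: -0.203 0.019 -0.393 0.035 -0.084  p_ee: 0.735 0.325 1.076  trq: 49.322 3.036 8.722 7.039 -0.415
step 10  θ: -0.763 -0.239 0.414 -0.437 -1.174  qd: -0.133 -0.023 -0.134 -0.006 0.126  p_ee: 0.740 0.326 1.072  trq: 44.807 2.851 7.762 6.428 -0.325
step 11  θ: -0.765 -0.239 0.413 -0.437 -1.170  qd: -0.073 -0.039 0.030 -0.016 0.249  p_ee: 0.743 0.327 1.070  trq: 40.995 2.679 6.965 5.884 -0.244
step 12  θ: -0.766 -0.240 0.414 -0.437 -1.164  qd: -0.021 -0.042 0.133 -0.017 0.313  p_ee: 0.744 0.328 1.070  trq: 37.778 2.527 6.304 5.417 -0.172
step 13  θ: -0.766 -0.241 0.418 -0.438 -1.158  qd: 0.020 -0.042 0.206 -0.016 0.347  p_ee: 0.744 0.329 1.070  trq: 35.070 2.396 5.748 5.020 -0.109
step 14  θ: -0.765 -0.242 0.422 -0.438 -1.151  qd: 0.052 -0.041 0.260 -0.016 0.365  p_ee: 0.743 0.329 1.071  trq: 32.796 2.283 5.281 4.685 -0.055
step 15  θ: -0.764 -0.243 0.428 -0.438 -1.143  qd: 0.076 -0.039 0.297 -0.015 0.371  p_ee: 0.741 0.329 1.073  trq: 30.887 2.186 4.889 4.403 -0.009
step 16  θ: -0.762 -0.244 0.434 -0.439 -1.136  qd: 0.095 -0.036 0.322 -0.014 0.370  p_ee: 0.739 0.329 1.076  trq: 29.286 2.105 4.560 4.166 0.029
step 17  θ: -0.760 -0.244 0.441 -0.439 -1.129  qd: 0.108 -0.034 0.338 -0.013 0.365  p_ee: 0.736 0.329 1.078  trq: 27.949 2.036 4.285 3.968 0.061
step 18  θ: -0.758 -0.245 0.448 -0.439 -1.121  qd: 0.118 -0.032 0.347 -0.013 0.358  p_ee: 0.732 0.329 1.081  trq: 26.834 1.979 4.055 3.804 0.088
step 19  θ: -0.755 -0.246 0.455 -0.440 -1.114  qd: 0.123 -0.031 0.350 -0.013 0.350  p_ee: 0.729 0.328 1.084  trq: 25.908 1.932 3.864 3.667 0.109
step 20  θ: -0.753 -0.246 0.462 -0.440 -1.107  qd: 0.126 -0.030 0.350 -0.012 0.341  p_ee: 0.725 0.328 1.087  trq: 25.143 1.893 3.705 3.554 0.127
step 21  θ: -0.750 -0.247 0.469 -0.440 -1.101  qd: 0.127 -0.029 0.346 -0.012 0.331  p_ee: 0.721 0.327 1.090  trq: 24.512 1.862 3.574 3.461 0.141
step 22  θ: -0.748 -0.247 0.476 -0.440 -1.094  qd: 0.125 -0.028 0.340 -0.012 0.321  p_ee: 0.717 0.327 1.093  trq: 23.996 1.837 3.466 3.385 0.152
step 23  θ: -0.745 -0.248 0.482 -0.441 -1.088  qd: 0.122 -0.028 0.332 -0.012 0.312  p_ee: 0.714 0.326 1.096  trq: 23.576 1.817 3.378 3.323 0.160
step 24  θ: -0.743 -0.248 0.489 -0.441 -1.082  qd: 0.119 -0.028 0.323 -0.012 0.302  p_ee: 0.710 0.326 1.099  trq: 23.237 1.802 3.307 3.272 0.166
step 25  θ: -0.740 -0.249 0.495 -0.441 -1.076  qd: 0.114 -0.028 0.313 -0.012 0.293  p_ee: 0.706 0.325 1.102  trq: 22.967 1.790 3.250 3.231 0.171
step 26  θ: -0.738 -0.250 0.501 -0.441 -1.070  qd: 0.109 -0.028 0.303 -0.012 0.283  p_ee: 0.703 0.324 1.105  trq: 22.753 1.782 3.205 3.198 0.174
step 27  θ: -0.736 -0.250 0.507 -0.442 -1.064  qd: 0.103 -0.028 0.292 -0.012 0.274  p_ee: 0.700 0.324 1.107  trq: 22.586 1.776 3.169 3.172 0.175
step 28  θ: -0.734 -0.251 0.513 -0.442 -1.059  qd: 0.097 -0.028 0.281 -0.012 0.265  p_ee: 0.696 0.323 1.110  trq: 22.460 1.772 3.142 3.152 0.176
step 29  θ: -0.732 -0.251 0.518 -0.442 -1.054  qd: 0.091 -0.028 0.269 -0.012 0.257  p_ee: 0.693 0.323 1.112  trq: 22.366 1.770 3.122 3.136 0.176
step 30  θ: -0.730 -0.252 0.524 -0.442 -1.049  qd: 0.085 -0.028 0.258 -0.012 0.248  p_ee: 0.691 0.322 1.114  trq: 22.299 1.769 3.107 3.124 0.175
step 31  θ: -0.729 -0.252 0.529 -0.443 -1.044  qd: 0.079 -0.028 0.247 -0.012 0.240  p_ee: 0.688 0.322 1.116  trq: 145.699 -4.115 26.834 19.468 -2.797
step 32  θ: -0.723 -0.257 0.544 -0.449 -1.032  qd: 0.524 -0.414 1.210 -0.622 0.905  p_ee: 0.680 0.320 1.122  trq: -5.931 3.116 -2.334 -0.607 0.854
step 33  θ: -0.713 -0.264 0.565 -0.460 -1.017  qd: 0.422 -0.297 0.898 -0.440 0.674  p_ee: 0.668 0.317 1.130  trq: -1.513 2.914 -1.521 0.015 0.750
step 34  θ: -0.706 -0.269 0.580 -0.467 -1.005  qd: 0.335 -0.211 0.672 -0.304 0.509  p_ee: 0.658 0.314 1.136  trq: 2.257 2.735 -0.807 0.535 0.658
step 35  θ: -0.700 -0.273 0.592 -0.472 -0.996  qd: 0.260 -0.147 0.506 -0.203 0.393  p_ee: 0.651 0.312 1.141


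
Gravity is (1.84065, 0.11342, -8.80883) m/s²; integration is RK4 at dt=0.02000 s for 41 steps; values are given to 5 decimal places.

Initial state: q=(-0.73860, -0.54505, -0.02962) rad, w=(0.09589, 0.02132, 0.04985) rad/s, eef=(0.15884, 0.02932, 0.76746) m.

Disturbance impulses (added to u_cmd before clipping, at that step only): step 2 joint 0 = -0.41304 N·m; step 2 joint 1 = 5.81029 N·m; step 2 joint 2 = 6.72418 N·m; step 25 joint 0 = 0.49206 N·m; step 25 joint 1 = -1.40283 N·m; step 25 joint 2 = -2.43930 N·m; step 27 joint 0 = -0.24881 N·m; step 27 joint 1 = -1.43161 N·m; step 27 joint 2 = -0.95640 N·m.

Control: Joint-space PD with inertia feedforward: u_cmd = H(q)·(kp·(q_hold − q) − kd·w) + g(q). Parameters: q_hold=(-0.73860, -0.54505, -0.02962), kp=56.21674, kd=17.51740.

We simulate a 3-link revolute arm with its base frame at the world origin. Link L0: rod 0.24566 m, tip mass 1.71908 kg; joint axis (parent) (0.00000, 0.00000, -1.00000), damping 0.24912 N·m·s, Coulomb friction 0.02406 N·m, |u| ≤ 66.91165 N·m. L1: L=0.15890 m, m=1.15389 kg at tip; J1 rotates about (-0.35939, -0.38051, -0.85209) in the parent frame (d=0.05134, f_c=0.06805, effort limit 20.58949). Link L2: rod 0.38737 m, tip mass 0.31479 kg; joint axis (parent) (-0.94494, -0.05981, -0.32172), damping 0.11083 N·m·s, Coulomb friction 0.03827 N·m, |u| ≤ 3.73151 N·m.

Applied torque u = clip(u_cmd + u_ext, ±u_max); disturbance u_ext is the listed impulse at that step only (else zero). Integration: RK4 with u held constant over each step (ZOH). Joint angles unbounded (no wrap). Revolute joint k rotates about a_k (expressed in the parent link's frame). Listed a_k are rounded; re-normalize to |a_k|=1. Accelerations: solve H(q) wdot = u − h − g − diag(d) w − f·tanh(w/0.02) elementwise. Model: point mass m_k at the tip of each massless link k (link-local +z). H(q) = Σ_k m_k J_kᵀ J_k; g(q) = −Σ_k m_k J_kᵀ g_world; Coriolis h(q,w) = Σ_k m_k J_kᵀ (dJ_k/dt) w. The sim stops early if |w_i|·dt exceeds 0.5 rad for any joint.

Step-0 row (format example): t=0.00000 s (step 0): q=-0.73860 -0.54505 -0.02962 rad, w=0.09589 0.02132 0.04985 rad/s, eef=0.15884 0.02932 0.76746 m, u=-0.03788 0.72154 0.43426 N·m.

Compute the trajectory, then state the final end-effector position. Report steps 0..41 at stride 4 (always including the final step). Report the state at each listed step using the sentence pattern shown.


t=0.08000 s (step 4): q=-0.81966 -0.42116 -0.07080 rad, w=-0.56526 2.11865 -0.21251 rad/s, eef=0.13929 0.02034 0.77322 m, u=-0.16905 -0.68847 -0.48797 N·m.
t=0.16000 s (step 8): q=-0.80276 -0.37824 -0.05811 rad, w=-1.01955 0.29374 -0.31307 rad/s, eef=0.12408 0.01421 0.77729 m, u=0.01194 0.40333 0.21098 N·m.
t=0.24000 s (step 12): q=-0.79091 -0.40454 -0.04836 rad, w=-1.09303 0.07857 -0.38692 rad/s, eef=0.12797 0.01710 0.77633 m, u=0.03729 0.62935 0.36340 N·m.
t=0.32000 s (step 16): q=-0.78812 -0.43222 -0.04584 rad, w=-0.45275 -0.09110 -0.21506 rad/s, eef=0.13441 0.02040 0.77463 m, u=0.00504 0.68913 0.42900 N·m.
t=0.40000 s (step 20): q=-0.78572 -0.45249 -0.04733 rad, w=-0.27659 -0.08425 -0.15830 rad/s, eef=0.14019 0.02243 0.77304 m, u=-0.00648 0.70573 0.44922 N·m.
t=0.48000 s (step 24): q=-0.78287 -0.46828 -0.04822 rad, w=-0.22090 -0.05418 -0.12763 rad/s, eef=0.14460 0.02396 0.77178 m, u=-0.00968 0.71364 0.45381 N·m.
t=0.56000 s (step 28): q=-0.77926 -0.48831 -0.08746 rad, w=0.05406 -0.89689 -0.36551 rad/s, eef=0.16292 0.02185 0.76621 m, u=-0.00070 1.46916 1.20147 N·m.
t=0.64000 s (step 32): q=-0.78292 -0.51677 -0.10009 rad, w=0.07889 -0.13925 0.06464 rad/s, eef=0.17420 0.02547 0.76225 m, u=-0.02805 0.88894 0.65089 N·m.
t=0.72000 s (step 36): q=-0.78597 -0.51774 -0.09600 rad, w=0.16390 -0.10277 0.19345 rad/s, eef=0.17300 0.02654 0.76264 m, u=-0.02934 0.79332 0.53850 N·m.
t=0.80000 s (step 40): q=-0.78866 -0.51530 -0.08994 rad, w=0.17624 -0.09280 0.19210 rad/s, eef=0.17029 0.02720 0.76357 m, u=-0.03030 0.76847 0.51133 N·m.
t=0.82000 s (step 41): q=-0.78926 -0.51465 -0.08849 rad, w=0.18083 -0.09590 0.19167 rad/s, eef=0.16963 0.02733 0.76379 m.
final eef position (m): 0.16963 0.02733 0.76379


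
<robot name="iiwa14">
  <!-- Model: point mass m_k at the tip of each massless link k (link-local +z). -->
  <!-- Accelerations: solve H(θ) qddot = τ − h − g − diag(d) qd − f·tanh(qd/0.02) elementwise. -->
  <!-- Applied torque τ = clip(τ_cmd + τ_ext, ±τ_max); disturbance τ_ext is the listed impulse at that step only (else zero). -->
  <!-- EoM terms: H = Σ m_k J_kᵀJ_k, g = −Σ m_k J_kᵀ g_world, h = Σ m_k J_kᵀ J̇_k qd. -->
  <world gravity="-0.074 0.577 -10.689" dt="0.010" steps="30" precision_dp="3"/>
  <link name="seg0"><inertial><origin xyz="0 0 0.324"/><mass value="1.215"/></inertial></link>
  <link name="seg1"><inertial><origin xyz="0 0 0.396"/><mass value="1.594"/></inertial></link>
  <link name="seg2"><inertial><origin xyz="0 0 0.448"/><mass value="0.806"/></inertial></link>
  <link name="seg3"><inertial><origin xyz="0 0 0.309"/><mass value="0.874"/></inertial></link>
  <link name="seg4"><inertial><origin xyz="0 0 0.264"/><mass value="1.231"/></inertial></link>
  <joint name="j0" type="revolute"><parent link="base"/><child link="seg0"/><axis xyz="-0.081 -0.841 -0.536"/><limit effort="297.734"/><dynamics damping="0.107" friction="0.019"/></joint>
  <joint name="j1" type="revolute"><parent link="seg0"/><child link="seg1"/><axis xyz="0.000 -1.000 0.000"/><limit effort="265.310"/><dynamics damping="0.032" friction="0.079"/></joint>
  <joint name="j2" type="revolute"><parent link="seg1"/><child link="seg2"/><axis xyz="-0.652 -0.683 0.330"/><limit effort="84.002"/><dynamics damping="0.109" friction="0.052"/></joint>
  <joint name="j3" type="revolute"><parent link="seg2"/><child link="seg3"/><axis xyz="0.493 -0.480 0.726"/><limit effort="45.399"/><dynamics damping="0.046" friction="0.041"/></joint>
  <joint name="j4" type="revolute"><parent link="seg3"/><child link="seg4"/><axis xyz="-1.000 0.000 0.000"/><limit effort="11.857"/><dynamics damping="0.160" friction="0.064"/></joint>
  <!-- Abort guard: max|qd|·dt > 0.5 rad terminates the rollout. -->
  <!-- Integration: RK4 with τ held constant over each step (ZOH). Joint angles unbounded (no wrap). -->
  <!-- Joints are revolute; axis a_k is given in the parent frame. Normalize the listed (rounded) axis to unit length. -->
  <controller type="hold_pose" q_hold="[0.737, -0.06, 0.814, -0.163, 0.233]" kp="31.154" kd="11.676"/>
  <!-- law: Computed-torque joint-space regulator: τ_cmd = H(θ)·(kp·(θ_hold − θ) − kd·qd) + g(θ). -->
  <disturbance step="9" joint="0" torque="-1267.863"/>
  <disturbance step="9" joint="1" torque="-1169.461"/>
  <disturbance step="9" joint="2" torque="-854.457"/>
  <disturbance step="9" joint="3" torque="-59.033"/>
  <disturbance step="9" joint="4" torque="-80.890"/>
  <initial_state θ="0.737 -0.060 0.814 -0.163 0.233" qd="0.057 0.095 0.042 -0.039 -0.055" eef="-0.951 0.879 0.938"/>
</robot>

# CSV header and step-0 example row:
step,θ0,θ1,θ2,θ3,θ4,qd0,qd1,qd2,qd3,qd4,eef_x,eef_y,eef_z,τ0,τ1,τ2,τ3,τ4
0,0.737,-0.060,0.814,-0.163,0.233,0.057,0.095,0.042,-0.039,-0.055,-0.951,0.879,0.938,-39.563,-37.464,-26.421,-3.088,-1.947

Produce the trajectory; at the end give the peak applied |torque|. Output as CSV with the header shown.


step,θ0,θ1,θ2,θ3,θ4,qd0,qd1,qd2,qd3,qd4,eef_x,eef_y,eef_z,τ0,τ1,τ2,τ3,τ4
1,0.738,-0.059,0.814,-0.163,0.233,0.059,0.073,0.034,-0.006,-0.012,-0.952,0.880,0.936,-38.961,-36.868,-26.013,-3.036,-1.927
2,0.738,-0.059,0.815,-0.163,0.233,0.056,0.059,0.029,0.005,-0.001,-0.953,0.881,0.935,-38.409,-36.320,-25.639,-2.985,-1.904
3,0.739,-0.058,0.815,-0.163,0.233,0.051,0.048,0.026,0.008,0.000,-0.953,0.881,0.933,-37.902,-35.818,-25.297,-2.935,-1.882
4,0.739,-0.058,0.815,-0.163,0.233,0.047,0.039,0.023,0.010,0.000,-0.954,0.882,0.932,-37.438,-35.357,-24.985,-2.889,-1.861
5,0.740,-0.057,0.815,-0.163,0.233,0.043,0.032,0.020,0.011,-0.000,-0.954,0.882,0.931,-37.012,-34.934,-24.699,-2.846,-1.843
6,0.740,-0.057,0.816,-0.163,0.233,0.038,0.025,0.017,0.011,-0.000,-0.954,0.883,0.930,-36.622,-34.547,-24.438,-2.806,-1.827
7,0.740,-0.057,0.816,-0.163,0.233,0.034,0.020,0.015,0.010,-0.000,-0.955,0.883,0.930,-36.265,-34.193,-24.200,-2.770,-1.812
8,0.741,-0.057,0.816,-0.163,0.233,0.030,0.015,0.013,0.009,-0.001,-0.955,0.883,0.929,-35.937,-33.870,-23.983,-2.736,-1.799
9,0.741,-0.056,0.816,-0.163,0.233,0.026,0.012,0.010,0.008,-0.001,-0.955,0.883,0.929,-297.734,-265.310,-84.002,-45.399,-11.857
10,0.730,-0.053,0.832,-0.194,0.178,-2.269,0.684,3.105,-6.313,-10.955,-0.954,0.881,0.932,-4.166,-5.747,-16.521,2.359,-0.623
11,0.709,-0.047,0.860,-0.252,0.078,-1.779,0.409,2.570,-5.389,-8.984,-0.950,0.877,0.937,-6.415,-7.805,-17.065,1.849,-0.732
12,0.694,-0.044,0.883,-0.302,-0.003,-1.403,0.209,2.122,-4.481,-7.232,-0.946,0.872,0.941,-8.500,-9.724,-17.589,1.386,-0.785
13,0.681,-0.043,0.903,-0.342,-0.068,-1.113,0.064,1.753,-3.642,-5.737,-0.943,0.867,0.944,-10.432,-11.494,-18.079,0.977,-0.812
14,0.671,-0.043,0.919,-0.375,-0.119,-0.890,-0.032,1.448,-2.908,-4.493,-0.939,0.863,0.946,-12.218,-13.120,-18.531,0.620,-0.828
15,0.663,-0.043,0.932,-0.401,-0.159,-0.721,-0.085,1.190,-2.294,-3.471,-0.936,0.860,0.948,-13.864,-14.614,-18.941,0.312,-0.841
16,0.656,-0.044,0.943,-0.421,-0.189,-0.584,-0.116,0.974,-1.777,-2.636,-0.933,0.857,0.949,-15.379,-15.971,-19.310,0.045,-0.855
17,0.651,-0.046,0.952,-0.437,-0.212,-0.473,-0.132,0.791,-1.346,-1.955,-0.930,0.854,0.950,-16.770,-17.202,-19.639,-0.186,-0.871
18,0.647,-0.047,0.959,-0.449,-0.229,-0.380,-0.137,0.634,-0.990,-1.401,-0.928,0.853,0.951,-18.048,-18.318,-19.933,-0.386,-0.889
19,0.644,-0.048,0.964,-0.457,-0.240,-0.301,-0.135,0.499,-0.698,-0.950,-0.926,0.851,0.952,-19.220,-19.330,-20.194,-0.561,-0.908
20,0.641,-0.050,0.969,-0.463,-0.248,-0.233,-0.128,0.381,-0.458,-0.583,-0.924,0.850,0.952,-20.294,-20.249,-20.425,-0.714,-0.928
21,0.639,-0.051,0.972,-0.466,-0.252,-0.175,-0.118,0.278,-0.263,-0.284,-0.922,0.849,0.953,-21.280,-21.084,-20.631,-0.848,-0.949
22,0.637,-0.052,0.974,-0.468,-0.254,-0.125,-0.106,0.188,-0.105,-0.041,-0.921,0.849,0.953,-22.185,-21.844,-20.813,-0.967,-0.969
23,0.636,-0.053,0.976,-0.469,-0.253,-0.081,-0.092,0.114,-0.007,0.106,-0.920,0.849,0.954,-23.016,-22.538,-20.976,-1.073,-0.977
24,0.636,-0.054,0.977,-0.469,-0.252,-0.049,-0.066,0.047,0.040,0.198,-0.919,0.849,0.954,-23.779,-23.172,-21.122,-1.162,-0.982
25,0.635,-0.054,0.977,-0.468,-0.250,-0.021,-0.042,-0.011,0.072,0.267,-0.919,0.849,0.955,-24.479,-23.754,-21.255,-1.242,-0.985
26,0.635,-0.055,0.977,-0.467,-0.247,0.005,-0.023,-0.058,0.099,0.319,-0.918,0.849,0.955,-25.122,-24.288,-21.384,-1.316,-0.988
27,0.635,-0.055,0.976,-0.466,-0.243,0.028,-0.008,-0.099,0.123,0.360,-0.918,0.849,0.956,-25.710,-24.775,-21.501,-1.385,-0.991
28,0.636,-0.055,0.975,-0.465,-0.239,0.051,0.001,-0.133,0.147,0.393,-0.918,0.850,0.956,-26.250,-25.219,-21.607,-1.449,-0.993
29,0.636,-0.055,0.973,-0.463,-0.235,0.073,0.006,-0.161,0.171,0.418,-0.917,0.850,0.956,-26.746,-25.624,-21.701,-1.508,-0.995
30,0.637,-0.055,0.971,-0.461,-0.231,0.093,0.009,-0.185,0.192,0.438,-0.917,0.850,0.957,,,,,
# max |τ| (N·m): 297.734


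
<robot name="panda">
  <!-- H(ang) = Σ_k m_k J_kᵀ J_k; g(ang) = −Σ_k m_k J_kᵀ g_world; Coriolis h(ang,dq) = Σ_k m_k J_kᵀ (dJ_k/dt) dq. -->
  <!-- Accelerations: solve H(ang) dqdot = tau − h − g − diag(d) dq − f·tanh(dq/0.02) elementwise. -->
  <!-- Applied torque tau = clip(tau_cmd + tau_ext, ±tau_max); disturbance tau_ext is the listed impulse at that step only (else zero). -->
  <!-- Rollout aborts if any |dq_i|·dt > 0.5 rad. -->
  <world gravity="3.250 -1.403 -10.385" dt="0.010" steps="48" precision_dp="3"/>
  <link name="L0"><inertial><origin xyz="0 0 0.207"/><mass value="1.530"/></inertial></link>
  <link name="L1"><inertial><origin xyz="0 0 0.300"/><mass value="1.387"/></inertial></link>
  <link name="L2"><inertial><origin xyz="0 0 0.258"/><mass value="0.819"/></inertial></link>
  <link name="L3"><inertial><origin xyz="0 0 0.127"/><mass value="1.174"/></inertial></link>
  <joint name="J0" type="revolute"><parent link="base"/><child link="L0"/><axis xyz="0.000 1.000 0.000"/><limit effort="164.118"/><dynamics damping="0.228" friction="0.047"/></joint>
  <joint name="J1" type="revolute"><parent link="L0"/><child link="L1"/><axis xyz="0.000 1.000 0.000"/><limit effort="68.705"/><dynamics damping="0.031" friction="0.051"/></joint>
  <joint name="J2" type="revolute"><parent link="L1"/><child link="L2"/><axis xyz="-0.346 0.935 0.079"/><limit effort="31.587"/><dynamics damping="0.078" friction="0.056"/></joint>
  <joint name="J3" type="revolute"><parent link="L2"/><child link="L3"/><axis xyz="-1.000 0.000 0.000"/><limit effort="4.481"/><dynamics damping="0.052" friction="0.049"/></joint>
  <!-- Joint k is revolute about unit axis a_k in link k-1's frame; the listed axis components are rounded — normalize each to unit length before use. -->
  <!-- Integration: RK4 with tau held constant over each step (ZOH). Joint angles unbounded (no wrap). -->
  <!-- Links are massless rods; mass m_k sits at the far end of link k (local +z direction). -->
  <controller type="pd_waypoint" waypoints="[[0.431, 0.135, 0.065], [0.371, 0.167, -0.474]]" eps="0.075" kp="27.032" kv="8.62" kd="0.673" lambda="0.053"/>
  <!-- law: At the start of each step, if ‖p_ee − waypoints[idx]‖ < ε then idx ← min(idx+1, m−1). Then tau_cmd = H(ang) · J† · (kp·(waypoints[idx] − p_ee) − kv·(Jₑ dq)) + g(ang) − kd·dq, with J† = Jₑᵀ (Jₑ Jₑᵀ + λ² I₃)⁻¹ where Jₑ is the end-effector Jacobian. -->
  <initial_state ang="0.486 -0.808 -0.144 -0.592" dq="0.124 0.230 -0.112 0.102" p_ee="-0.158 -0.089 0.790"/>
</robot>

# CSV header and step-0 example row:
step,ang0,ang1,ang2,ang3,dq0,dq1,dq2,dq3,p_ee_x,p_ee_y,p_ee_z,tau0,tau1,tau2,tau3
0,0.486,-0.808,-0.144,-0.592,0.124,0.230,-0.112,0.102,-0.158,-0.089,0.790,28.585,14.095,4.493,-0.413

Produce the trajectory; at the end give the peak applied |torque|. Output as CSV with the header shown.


step,ang0,ang1,ang2,ang3,dq0,dq1,dq2,dq3,p_ee_x,p_ee_y,p_ee_z,tau0,tau1,tau2,tau3
1,0.493,-0.813,-0.144,-0.591,1.358,-1.223,0.024,0.072,-0.155,-0.089,0.790,24.812,13.775,4.123,-0.252
2,0.512,-0.830,-0.145,-0.590,2.314,-2.219,-0.077,0.172,-0.151,-0.088,0.788,21.467,13.173,3.923,-0.191
3,0.539,-0.856,-0.146,-0.588,3.061,-2.903,-0.271,0.266,-0.146,-0.088,0.785,18.369,12.356,3.779,-0.130
4,0.572,-0.887,-0.150,-0.585,3.647,-3.364,-0.504,0.338,-0.140,-0.089,0.782,15.467,11.398,3.657,-0.056
5,0.611,-0.923,-0.156,-0.581,4.112,-3.665,-0.741,0.384,-0.133,-0.089,0.777,12.729,10.353,3.534,0.031
6,0.654,-0.960,-0.165,-0.577,4.484,-3.853,-0.966,0.409,-0.126,-0.090,0.772,10.140,9.264,3.403,0.126
7,0.700,-0.999,-0.176,-0.573,4.782,-3.956,-1.170,0.421,-0.117,-0.090,0.766,7.697,8.159,3.263,0.226
8,0.749,-1.039,-0.188,-0.569,5.023,-3.999,-1.349,0.423,-0.108,-0.091,0.760,5.398,7.059,3.114,0.326
9,0.801,-1.079,-0.202,-0.565,5.217,-3.995,-1.504,0.420,-0.098,-0.093,0.753,3.243,5.978,2.958,0.423
10,0.854,-1.119,-0.218,-0.561,5.373,-3.957,-1.636,0.413,-0.087,-0.094,0.745,1.230,4.925,2.798,0.517
11,0.908,-1.158,-0.235,-0.557,5.498,-3.892,-1.746,0.406,-0.076,-0.096,0.738,-0.643,3.903,2.634,0.605
12,0.963,-1.197,-0.253,-0.553,5.597,-3.807,-1.837,0.400,-0.064,-0.097,0.729,-2.380,2.915,2.469,0.689
13,1.020,-1.234,-0.272,-0.549,5.674,-3.707,-1.911,0.394,-0.052,-0.099,0.721,-3.985,1.961,2.304,0.766
14,1.077,-1.271,-0.291,-0.545,5.732,-3.594,-1.969,0.389,-0.039,-0.101,0.712,-5.464,1.038,2.138,0.837
15,1.134,-1.306,-0.311,-0.541,5.774,-3.472,-2.014,0.387,-0.027,-0.103,0.702,-6.825,0.146,1.971,0.902
16,1.192,-1.340,-0.331,-0.537,5.801,-3.343,-2.047,0.386,-0.013,-0.104,0.693,-8.073,-0.720,1.804,0.962
17,1.250,-1.373,-0.352,-0.533,5.815,-3.209,-2.070,0.387,0.000,-0.106,0.683,-9.215,-1.560,1.636,1.016
18,1.308,-1.404,-0.372,-0.529,5.818,-3.070,-2.084,0.390,0.014,-0.108,0.673,-10.259,-2.379,1.465,1.064
19,1.367,-1.434,-0.393,-0.525,5.809,-2.929,-2.090,0.395,0.027,-0.110,0.663,-11.212,-3.179,1.293,1.108
20,1.425,-1.463,-0.414,-0.521,5.791,-2.785,-2.088,0.401,0.041,-0.112,0.652,-12.080,-3.961,1.117,1.147
21,1.482,-1.490,-0.435,-0.517,5.764,-2.640,-2.080,0.409,0.055,-0.113,0.642,-12.870,-4.728,0.936,1.181
22,1.540,-1.516,-0.456,-0.513,5.727,-2.496,-2.066,0.419,0.069,-0.115,0.631,-13.588,-5.482,0.752,1.211
23,1.597,-1.540,-0.476,-0.509,5.683,-2.351,-2.046,0.429,0.083,-0.117,0.620,-14.240,-6.224,0.562,1.236
24,1.653,-1.563,-0.497,-0.505,5.631,-2.208,-2.020,0.441,0.097,-0.118,0.610,-14.831,-6.954,0.366,1.258
25,1.709,-1.584,-0.517,-0.500,5.571,-2.066,-1.989,0.454,0.111,-0.119,0.599,-15.368,-7.673,0.165,1.275
26,1.765,-1.604,-0.536,-0.496,5.504,-1.926,-1.954,0.468,0.125,-0.121,0.588,-15.854,-8.383,-0.043,1.289
27,1.820,-1.623,-0.556,-0.491,5.431,-1.789,-1.914,0.483,0.139,-0.122,0.576,-16.293,-9.082,-0.257,1.299
28,1.874,-1.640,-0.575,-0.486,5.351,-1.656,-1.870,0.498,0.152,-0.123,0.565,-16.691,-9.770,-0.477,1.306
29,1.927,-1.656,-0.593,-0.481,5.266,-1.526,-1.822,0.515,0.166,-0.124,0.554,-17.049,-10.447,-0.704,1.309
30,1.979,-1.671,-0.611,-0.476,5.176,-1.401,-1.770,0.531,0.179,-0.125,0.543,-17.372,-11.112,-0.936,1.309
31,2.030,-1.684,-0.628,-0.470,5.080,-1.280,-1.715,0.549,0.192,-0.126,0.531,-17.662,-11.764,-1.173,1.306
32,2.080,-1.696,-0.645,-0.465,4.980,-1.164,-1.657,0.566,0.205,-0.127,0.520,-17.921,-12.403,-1.414,1.300
33,2.130,-1.707,-0.661,-0.459,4.877,-1.054,-1.597,0.584,0.218,-0.128,0.508,-18.152,-13.026,-1.660,1.292
34,2.178,-1.717,-0.677,-0.453,4.770,-0.949,-1.534,0.602,0.231,-0.129,0.497,-18.356,-13.633,-1.908,1.281
35,2.225,-1.726,-0.692,-0.447,4.661,-0.851,-1.470,0.619,0.243,-0.129,0.485,-18.535,-14.222,-2.159,1.267
36,2.271,-1.735,-0.706,-0.441,4.549,-0.759,-1.404,0.637,0.255,-0.130,0.474,-18.689,-14.792,-2.410,1.251
37,2.316,-1.742,-0.720,-0.434,4.437,-0.673,-1.337,0.654,0.267,-0.130,0.462,-18.821,-15.341,-2.662,1.234
38,2.360,-1.748,-0.733,-0.428,4.323,-0.593,-1.269,0.671,0.278,-0.130,0.450,-18.931,-15.869,-2.912,1.214
39,2.403,-1.754,-0.745,-0.421,4.208,-0.520,-1.202,0.688,0.289,-0.131,0.439,-19.020,-16.373,-3.161,1.192
40,2.444,-1.759,-0.757,-0.414,4.094,-0.454,-1.134,0.704,0.300,-0.131,0.427,-19.088,-16.854,-3.406,1.169
41,2.485,-1.763,-0.768,-0.407,3.980,-0.394,-1.068,0.719,0.311,-0.131,0.416,-19.137,-17.309,-3.647,1.145
42,2.524,-1.766,-0.778,-0.400,3.868,-0.340,-1.003,0.733,0.321,-0.131,0.404,-19.167,-17.738,-3.883,1.120
43,2.562,-1.770,-0.788,-0.392,3.756,-0.293,-0.939,0.747,0.331,-0.131,0.393,-19.178,-18.141,-4.113,1.094
44,2.599,-1.772,-0.797,-0.385,3.647,-0.251,-0.877,0.760,0.341,-0.130,0.381,-19.171,-18.516,-4.336,1.067
45,2.635,-1.775,-0.806,-0.377,3.539,-0.215,-0.817,0.771,0.350,-0.130,0.370,-19.146,-18.865,-4.551,1.039
46,2.670,-1.777,-0.814,-0.369,3.434,-0.185,-0.759,0.782,0.359,-0.130,0.359,-19.105,-19.186,-4.758,1.011
47,2.704,-1.778,-0.821,-0.361,3.332,-0.160,-0.704,0.792,0.367,-0.130,0.347,-19.048,-19.479,-4.956,0.983
48,2.737,-1.780,-0.828,-0.354,3.232,-0.139,-0.651,0.801,0.376,-0.129,0.336,,,,
# max |tau| (N·m): 28.585


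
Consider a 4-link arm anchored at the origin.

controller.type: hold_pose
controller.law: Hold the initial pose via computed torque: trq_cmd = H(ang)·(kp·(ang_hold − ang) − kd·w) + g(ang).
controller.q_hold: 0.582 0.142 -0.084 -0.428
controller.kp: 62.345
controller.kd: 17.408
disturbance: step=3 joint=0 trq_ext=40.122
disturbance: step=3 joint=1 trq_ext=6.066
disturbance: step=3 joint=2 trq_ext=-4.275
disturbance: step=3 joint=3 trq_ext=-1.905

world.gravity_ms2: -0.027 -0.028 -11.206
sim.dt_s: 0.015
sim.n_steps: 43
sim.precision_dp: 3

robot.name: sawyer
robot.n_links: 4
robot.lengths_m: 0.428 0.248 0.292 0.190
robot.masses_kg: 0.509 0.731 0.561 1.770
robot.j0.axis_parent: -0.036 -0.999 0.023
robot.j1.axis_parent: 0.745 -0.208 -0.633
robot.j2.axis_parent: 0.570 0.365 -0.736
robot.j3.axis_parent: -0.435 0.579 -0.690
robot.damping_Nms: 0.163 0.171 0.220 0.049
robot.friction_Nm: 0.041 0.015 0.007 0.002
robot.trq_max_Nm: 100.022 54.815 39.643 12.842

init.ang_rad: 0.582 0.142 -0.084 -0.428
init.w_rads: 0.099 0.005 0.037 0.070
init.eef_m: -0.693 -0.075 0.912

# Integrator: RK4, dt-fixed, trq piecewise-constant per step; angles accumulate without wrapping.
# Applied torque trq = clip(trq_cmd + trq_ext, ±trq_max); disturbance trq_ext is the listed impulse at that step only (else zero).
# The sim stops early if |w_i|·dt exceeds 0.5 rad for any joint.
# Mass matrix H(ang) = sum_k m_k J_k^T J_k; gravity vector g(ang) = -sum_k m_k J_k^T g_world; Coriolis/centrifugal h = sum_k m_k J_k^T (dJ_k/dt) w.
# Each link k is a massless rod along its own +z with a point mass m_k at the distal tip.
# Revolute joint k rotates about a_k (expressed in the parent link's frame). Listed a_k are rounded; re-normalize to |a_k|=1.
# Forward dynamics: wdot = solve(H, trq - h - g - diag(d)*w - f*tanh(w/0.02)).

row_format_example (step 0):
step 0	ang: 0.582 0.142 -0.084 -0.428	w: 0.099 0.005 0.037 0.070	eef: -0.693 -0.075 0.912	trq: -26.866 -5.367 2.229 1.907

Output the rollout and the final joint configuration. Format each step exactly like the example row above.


step 1	ang: 0.583 0.142 -0.084 -0.427	w: 0.070 0.008 0.013 0.041	eef: -0.694 -0.075 0.911	trq: -25.770 -5.184 2.126 1.855
step 2	ang: 0.584 0.142 -0.084 -0.427	w: 0.049 0.008 0.001 0.020	eef: -0.694 -0.075 0.911	trq: -24.893 -5.037 2.041 1.814
step 3	ang: 0.585 0.142 -0.084 -0.427	w: 0.033 0.006 -0.003 0.008	eef: -0.695 -0.075 0.910	trq: 15.929 1.146 -2.302 -0.125
step 4	ang: 0.587 0.142 -0.084 -0.426	w: 0.206 0.006 -0.006 0.010	eef: -0.697 -0.075 0.909	trq: -34.432 -6.457 3.069 2.264
step 5	ang: 0.589 0.143 -0.084 -0.426	w: 0.147 0.006 -0.008 0.005	eef: -0.699 -0.075 0.907	trq: -31.737 -6.038 2.787 2.133
step 6	ang: 0.591 0.143 -0.084 -0.426	w: 0.102 0.005 -0.009 0.001	eef: -0.701 -0.075 0.906	trq: -29.584 -5.704 2.561 2.028
step 7	ang: 0.592 0.143 -0.084 -0.426	w: 0.066 0.004 -0.009 -0.002	eef: -0.702 -0.075 0.905	trq: -27.866 -5.439 2.380 1.945
step 8	ang: 0.593 0.143 -0.084 -0.426	w: 0.039 0.003 -0.009 -0.004	eef: -0.703 -0.075 0.904	trq: -26.495 -5.227 2.236 1.879
step 9	ang: 0.594 0.143 -0.084 -0.426	w: 0.018 0.002 -0.008 -0.005	eef: -0.703 -0.075 0.904	trq: -25.405 -5.060 2.121 1.826
step 10	ang: 0.594 0.143 -0.084 -0.426	w: 0.002 0.001 -0.005 -0.005	eef: -0.703 -0.075 0.904	trq: -24.543 -4.927 2.029 1.785
step 11	ang: 0.594 0.143 -0.084 -0.427	w: -0.009 -0.001 -0.001 -0.004	eef: -0.703 -0.075 0.904	trq: -23.865 -4.822 1.957 1.752
step 12	ang: 0.593 0.143 -0.084 -0.427	w: -0.017 -0.002 0.003 -0.002	eef: -0.703 -0.075 0.904	trq: -23.332 -4.740 1.900 1.726
step 13	ang: 0.593 0.143 -0.084 -0.427	w: -0.022 -0.003 0.005 -0.001	eef: -0.703 -0.075 0.904	trq: -22.913 -4.675 1.856 1.706
step 14	ang: 0.593 0.143 -0.084 -0.427	w: -0.026 -0.004 0.006 0.000	eef: -0.702 -0.075 0.904	trq: -22.584 -4.624 1.820 1.690
step 15	ang: 0.592 0.143 -0.084 -0.427	w: -0.029 -0.004 0.006 0.001	eef: -0.702 -0.075 0.905	trq: -22.327 -4.585 1.793 1.678
step 16	ang: 0.592 0.143 -0.084 -0.427	w: -0.031 -0.004 0.007 0.001	eef: -0.702 -0.075 0.905	trq: -22.125 -4.554 1.771 1.668
step 17	ang: 0.591 0.142 -0.084 -0.427	w: -0.031 -0.004 0.007 0.002	eef: -0.701 -0.075 0.905	trq: -21.969 -4.530 1.755 1.661
step 18	ang: 0.591 0.142 -0.084 -0.427	w: -0.032 -0.004 0.007 0.002	eef: -0.701 -0.075 0.906	trq: -21.848 -4.512 1.741 1.656
step 19	ang: 0.591 0.142 -0.084 -0.426	w: -0.031 -0.004 0.007 0.002	eef: -0.700 -0.075 0.906	trq: -21.756 -4.498 1.731 1.652
step 20	ang: 0.590 0.142 -0.084 -0.426	w: -0.030 -0.004 0.007 0.002	eef: -0.700 -0.075 0.906	trq: -21.686 -4.488 1.724 1.649
step 21	ang: 0.590 0.142 -0.084 -0.426	w: -0.030 -0.004 0.007 0.002	eef: -0.699 -0.075 0.907	trq: -21.633 -4.480 1.718 1.647
step 22	ang: 0.589 0.142 -0.083 -0.426	w: -0.028 -0.004 0.006 0.002	eef: -0.699 -0.075 0.907	trq: -21.594 -4.475 1.713 1.645
step 23	ang: 0.589 0.142 -0.083 -0.426	w: -0.027 -0.003 0.006 0.001	eef: -0.699 -0.075 0.907	trq: -21.566 -4.471 1.710 1.644
step 24	ang: 0.588 0.142 -0.083 -0.426	w: -0.026 -0.003 0.006 0.001	eef: -0.698 -0.075 0.908	trq: -21.547 -4.468 1.708 1.644
step 25	ang: 0.588 0.142 -0.083 -0.426	w: -0.024 -0.003 0.006 0.001	eef: -0.698 -0.075 0.908	trq: -21.534 -4.467 1.706 1.643
step 26	ang: 0.588 0.142 -0.083 -0.426	w: -0.023 -0.003 0.005 0.001	eef: -0.698 -0.075 0.908	trq: -21.526 -4.466 1.705 1.643
step 27	ang: 0.587 0.142 -0.083 -0.426	w: -0.022 -0.003 0.005 0.001	eef: -0.697 -0.075 0.908	trq: -21.522 -4.466 1.704 1.643
step 28	ang: 0.587 0.142 -0.083 -0.426	w: -0.021 -0.003 0.005 0.001	eef: -0.697 -0.075 0.909	trq: -21.521 -4.466 1.704 1.644
step 29	ang: 0.587 0.142 -0.083 -0.426	w: -0.019 -0.003 0.005 0.000	eef: -0.697 -0.075 0.909	trq: -21.521 -4.467 1.704 1.644
step 30	ang: 0.586 0.142 -0.083 -0.426	w: -0.018 -0.002 0.004 0.000	eef: -0.696 -0.075 0.909	trq: -21.524 -4.467 1.704 1.645
step 31	ang: 0.586 0.142 -0.083 -0.426	w: -0.017 -0.002 0.004 0.000	eef: -0.696 -0.075 0.909	trq: -21.527 -4.468 1.704 1.645
step 32	ang: 0.586 0.142 -0.083 -0.426	w: -0.016 -0.002 0.004 -0.000	eef: -0.696 -0.075 0.910	trq: -21.532 -4.469 1.704 1.645
step 33	ang: 0.586 0.142 -0.083 -0.426	w: -0.015 -0.002 0.003 -0.000	eef: -0.696 -0.075 0.910	trq: -21.536 -4.470 1.704 1.646
step 34	ang: 0.585 0.142 -0.083 -0.426	w: -0.014 -0.002 0.003 -0.000	eef: -0.695 -0.075 0.910	trq: -21.541 -4.472 1.705 1.646
step 35	ang: 0.585 0.142 -0.083 -0.426	w: -0.013 -0.002 0.003 -0.000	eef: -0.695 -0.075 0.910	trq: -21.546 -4.473 1.705 1.647
step 36	ang: 0.585 0.142 -0.082 -0.426	w: -0.012 -0.002 0.003 -0.001	eef: -0.695 -0.075 0.910	trq: -21.551 -4.474 1.705 1.647
step 37	ang: 0.585 0.142 -0.082 -0.426	w: -0.011 -0.002 0.002 -0.001	eef: -0.695 -0.075 0.910	trq: -21.556 -4.475 1.706 1.648
step 38	ang: 0.585 0.142 -0.082 -0.426	w: -0.011 -0.001 0.002 -0.001	eef: -0.695 -0.075 0.910	trq: -21.561 -4.476 1.706 1.648
step 39	ang: 0.585 0.142 -0.082 -0.426	w: -0.010 -0.001 0.002 -0.001	eef: -0.695 -0.075 0.910	trq: -21.566 -4.477 1.707 1.649
step 40	ang: 0.584 0.142 -0.082 -0.426	w: -0.009 -0.001 0.002 -0.001	eef: -0.694 -0.075 0.911	trq: -21.570 -4.478 1.707 1.649
step 41	ang: 0.584 0.142 -0.082 -0.426	w: -0.009 -0.001 0.001 -0.001	eef: -0.694 -0.075 0.911	trq: -21.574 -4.479 1.707 1.649
step 42	ang: 0.584 0.142 -0.082 -0.426	w: -0.008 -0.001 0.001 -0.001	eef: -0.694 -0.075 0.911	trq: -21.578 -4.480 1.708 1.650
step 43	ang: 0.584 0.142 -0.082 -0.426	w: -0.008 -0.001 0.001 -0.001	eef: -0.694 -0.075 0.911
final ang (rad): 0.584 0.142 -0.082 -0.426


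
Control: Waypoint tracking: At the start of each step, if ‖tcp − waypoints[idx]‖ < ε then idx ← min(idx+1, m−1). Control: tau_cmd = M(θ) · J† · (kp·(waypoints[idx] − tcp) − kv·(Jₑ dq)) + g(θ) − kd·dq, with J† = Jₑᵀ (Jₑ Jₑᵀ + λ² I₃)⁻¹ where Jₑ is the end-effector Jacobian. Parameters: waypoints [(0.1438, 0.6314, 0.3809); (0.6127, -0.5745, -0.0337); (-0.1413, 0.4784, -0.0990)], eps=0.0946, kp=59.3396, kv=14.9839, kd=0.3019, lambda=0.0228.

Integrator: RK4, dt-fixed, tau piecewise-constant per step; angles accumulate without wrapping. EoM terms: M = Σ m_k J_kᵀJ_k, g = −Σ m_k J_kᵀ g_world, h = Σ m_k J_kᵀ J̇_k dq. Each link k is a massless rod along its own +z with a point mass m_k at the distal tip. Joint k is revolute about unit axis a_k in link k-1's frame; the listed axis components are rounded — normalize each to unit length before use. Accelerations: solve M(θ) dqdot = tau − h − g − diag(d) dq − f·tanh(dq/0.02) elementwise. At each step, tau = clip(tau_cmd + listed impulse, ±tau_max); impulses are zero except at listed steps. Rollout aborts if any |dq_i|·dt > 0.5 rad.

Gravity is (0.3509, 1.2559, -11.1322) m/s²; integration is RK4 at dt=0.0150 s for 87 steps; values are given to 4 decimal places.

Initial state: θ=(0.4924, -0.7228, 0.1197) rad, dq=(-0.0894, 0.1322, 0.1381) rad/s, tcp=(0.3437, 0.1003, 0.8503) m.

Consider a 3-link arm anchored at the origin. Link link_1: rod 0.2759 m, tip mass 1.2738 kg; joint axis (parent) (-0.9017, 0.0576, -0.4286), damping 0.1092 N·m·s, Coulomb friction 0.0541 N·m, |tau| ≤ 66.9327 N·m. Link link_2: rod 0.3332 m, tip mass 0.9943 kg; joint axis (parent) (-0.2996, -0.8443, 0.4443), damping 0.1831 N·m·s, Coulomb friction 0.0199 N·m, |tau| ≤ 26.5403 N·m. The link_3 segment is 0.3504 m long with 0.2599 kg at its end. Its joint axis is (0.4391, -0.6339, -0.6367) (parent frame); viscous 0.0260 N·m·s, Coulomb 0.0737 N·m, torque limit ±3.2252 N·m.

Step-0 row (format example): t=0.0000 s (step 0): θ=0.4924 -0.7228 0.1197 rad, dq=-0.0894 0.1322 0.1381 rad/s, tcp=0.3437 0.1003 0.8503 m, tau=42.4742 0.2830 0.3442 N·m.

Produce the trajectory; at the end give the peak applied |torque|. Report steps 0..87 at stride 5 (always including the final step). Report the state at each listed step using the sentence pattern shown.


t=0.0750 s (step 5): θ=0.9139 -1.1105 0.4955 rad, dq=7.5698 -5.7905 2.9707 rad/s, tcp=0.3733 0.1852 0.7787 m, tau=-11.3295 -3.1618 0.3602 N·m.
t=0.1500 s (step 10): θ=1.3907 -1.4507 0.6926 rad, dq=4.8074 -3.6127 3.0246 rad/s, tcp=0.3996 0.2866 0.6785 m, tau=-14.9062 -6.3709 -0.9103 N·m.
t=0.2250 s (step 15): θ=1.5782 -1.6756 1.0284 rad, dq=-0.8885 -2.1904 7.2776 rad/s, tcp=0.3945 0.3408 0.6119 m, tau=-26.8176 -8.5396 -2.0844 N·m.
t=0.3000 s (step 20): θ=1.5115 -1.7476 1.2659 rad, dq=3.1424 -1.3354 -2.9921 rad/s, tcp=0.3876 0.3276 0.6017 m, tau=28.8653 8.7119 1.1270 N·m.
t=0.3750 s (step 25): θ=2.1119 -1.9741 0.8384 rad, dq=8.2165 -2.8966 -4.3314 rad/s, tcp=0.3719 0.4042 0.5195 m, tau=-12.8221 -1.7966 -0.7779 N·m.
t=0.4500 s (step 30): θ=2.5756 -2.1236 0.5927 rad, dq=4.1645 -1.5383 -1.6875 rad/s, tcp=0.3553 0.4906 0.3938 m, tau=-17.0071 -4.6182 -1.4961 N·m.
t=0.5250 s (step 35): θ=2.7453 -2.2448 0.5765 rad, dq=0.9510 -1.4898 -0.0286 rad/s, tcp=0.3277 0.5249 0.3286 m, tau=-8.6795 -0.5209 -0.9096 N·m.
t=0.6000 s (step 40): θ=2.7802 -2.3366 0.5641 rad, dq=0.1528 -0.9787 -0.2580 rad/s, tcp=0.2837 0.5360 0.3175 m, tau=-5.9530 0.6991 -0.4523 N·m.
t=0.6750 s (step 45): θ=2.7797 -2.3997 0.5527 rad, dq=-0.1143 -0.7276 -0.0710 rad/s, tcp=0.2464 0.5394 0.3193 m, tau=-5.3745 0.9709 -0.3707 N·m.
t=0.7500 s (step 50): θ=2.7691 -2.4459 0.5480 rad, dq=-0.1464 -0.5122 -0.0578 rad/s, tcp=0.2173 0.5397 0.3238 m, tau=-5.1073 1.2054 -0.3138 N·m.
t=0.8250 s (step 55): θ=2.7591 -2.4780 0.5448 rad, dq=-0.1154 -0.3510 -0.0326 rad/s, tcp=0.1965 0.5391 0.3275 m, tau=-5.1318 1.2653 -0.3078 N·m.
t=0.9000 s (step 60): θ=2.7520 -2.4997 0.5427 rad, dq=-0.0762 -0.2353 -0.0238 rad/s, tcp=0.1824 0.5384 0.3298 m, tau=-5.2059 1.2824 -0.3089 N·m.
t=0.9750 s (step 65): θ=2.7474 -2.5143 0.5411 rad, dq=-0.0473 -0.1579 -0.0193 rad/s, tcp=0.1730 0.5380 0.3311 m, tau=-5.2780 1.2825 -0.3099 N·m.
t=1.0500 s (step 70): θ=2.7446 -2.5241 0.5399 rad, dq=-0.0281 -0.1043 -0.0334 rad/s, tcp=0.1666 0.5377 0.3318 m, tau=-5.3283 1.2807 -0.3010 N·m.
t=1.1250 s (step 75): θ=2.7426 -2.5309 0.5386 rad, dq=-0.0216 -0.0747 -0.0337 rad/s, tcp=0.1621 0.5374 0.3323 m, tau=-5.3671 1.2739 -0.2931 N·m.
t=1.2000 s (step 80): θ=2.7409 -2.5361 0.5376 rad, dq=-0.0215 -0.0597 -0.0303 rad/s, tcp=0.1585 0.5372 0.3327 m, tau=-5.3832 1.2804 -0.2824 N·m.
t=1.2750 s (step 85): θ=2.7391 -2.5405 0.5369 rad, dq=-0.0220 -0.0506 -0.0231 rad/s, tcp=0.1556 0.5369 0.3332 m, tau=-5.3789 1.3027 -0.2737 N·m.
t=1.3050 s (step 87): θ=2.7384 -2.5420 0.5367 rad, dq=-0.0211 -0.0466 -0.0209 rad/s, tcp=0.1545 0.5368 0.3335 m.
max |tau| (N·m): 42.4742


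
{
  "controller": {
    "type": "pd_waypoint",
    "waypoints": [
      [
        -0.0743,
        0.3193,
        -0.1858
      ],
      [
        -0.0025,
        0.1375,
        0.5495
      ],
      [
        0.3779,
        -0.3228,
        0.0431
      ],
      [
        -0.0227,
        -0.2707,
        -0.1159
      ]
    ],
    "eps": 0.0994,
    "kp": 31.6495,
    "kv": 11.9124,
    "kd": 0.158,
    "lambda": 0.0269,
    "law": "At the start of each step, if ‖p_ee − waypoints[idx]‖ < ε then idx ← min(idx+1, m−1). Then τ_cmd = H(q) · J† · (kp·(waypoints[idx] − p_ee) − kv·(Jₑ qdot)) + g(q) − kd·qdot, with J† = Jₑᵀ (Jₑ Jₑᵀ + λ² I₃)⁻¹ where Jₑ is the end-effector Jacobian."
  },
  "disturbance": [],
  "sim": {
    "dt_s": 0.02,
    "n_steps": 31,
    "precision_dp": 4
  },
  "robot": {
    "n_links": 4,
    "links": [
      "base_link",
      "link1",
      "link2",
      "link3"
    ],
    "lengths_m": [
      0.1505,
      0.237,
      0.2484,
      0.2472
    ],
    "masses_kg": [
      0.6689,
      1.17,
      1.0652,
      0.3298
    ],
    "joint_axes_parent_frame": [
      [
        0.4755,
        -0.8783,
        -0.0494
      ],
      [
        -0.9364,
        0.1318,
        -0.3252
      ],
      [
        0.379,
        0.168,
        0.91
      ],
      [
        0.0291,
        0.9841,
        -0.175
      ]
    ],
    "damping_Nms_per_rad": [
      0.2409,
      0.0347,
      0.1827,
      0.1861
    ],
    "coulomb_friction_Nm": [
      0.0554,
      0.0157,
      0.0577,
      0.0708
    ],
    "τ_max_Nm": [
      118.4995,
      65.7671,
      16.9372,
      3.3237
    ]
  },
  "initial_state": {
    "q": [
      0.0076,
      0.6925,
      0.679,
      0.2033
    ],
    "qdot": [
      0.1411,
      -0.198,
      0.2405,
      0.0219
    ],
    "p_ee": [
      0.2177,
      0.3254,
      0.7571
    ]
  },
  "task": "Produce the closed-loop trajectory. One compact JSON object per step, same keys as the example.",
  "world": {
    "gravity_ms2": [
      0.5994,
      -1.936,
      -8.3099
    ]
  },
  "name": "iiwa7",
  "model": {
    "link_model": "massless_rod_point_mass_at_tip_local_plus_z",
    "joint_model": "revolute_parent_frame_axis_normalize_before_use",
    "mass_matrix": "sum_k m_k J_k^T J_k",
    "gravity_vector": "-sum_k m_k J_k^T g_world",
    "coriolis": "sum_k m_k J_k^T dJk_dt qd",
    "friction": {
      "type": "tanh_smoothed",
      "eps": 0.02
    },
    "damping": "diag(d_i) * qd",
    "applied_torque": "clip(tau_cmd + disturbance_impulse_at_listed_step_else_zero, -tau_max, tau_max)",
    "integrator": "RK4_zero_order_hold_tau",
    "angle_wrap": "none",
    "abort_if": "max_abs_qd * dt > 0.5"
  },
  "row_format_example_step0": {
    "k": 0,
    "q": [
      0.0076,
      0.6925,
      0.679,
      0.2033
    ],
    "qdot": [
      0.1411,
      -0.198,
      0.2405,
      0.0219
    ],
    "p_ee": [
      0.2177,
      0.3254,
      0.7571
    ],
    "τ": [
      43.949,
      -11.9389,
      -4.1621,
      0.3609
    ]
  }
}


{"k":1,"q":[0.0406,0.7137,0.6992,0.2554],"qdot":[3.1111,2.2668,1.5703,4.9876],"p_ee":[0.2135,0.3227,0.7543],"\u03c4":[30.8373,-9.4576,-3.2198,-0.4073]}
{"k":2,"q":[0.119,0.7709,0.7209,0.374],"qdot":[4.7848,3.5293,0.6606,6.7219],"p_ee":[0.2012,0.32,0.7446],"\u03c4":[14.0176,-3.7182,-1.9505,-0.3408]}
{"k":3,"q":[0.2231,0.8492,0.7225,0.5044],"qdot":[5.7278,4.4261,-0.2513,6.2222],"p_ee":[0.1799,0.3139,0.7326],"\u03c4":[0.7885,2.4784,-1.2353,0.0171]}
{"k":4,"q":[0.3431,0.9455,0.7083,0.6162],"qdot":[6.3366,5.2574,-1.1398,4.9919],"p_ee":[0.1525,0.3038,0.721],"\u03c4":[-7.8418,7.6225,-1.0187,0.288]}
{"k":5,"q":[0.4748,1.0595,0.6737,0.703],"qdot":[6.886,6.1844,-2.3642,3.7459],"p_ee":[0.1224,0.2905,0.7102],"\u03c4":[-14.2595,12.4779,-1.1483,0.3654]}
{"k":6,"q":[0.6188,1.1946,0.6088,0.7654],"qdot":[7.5376,7.3047,-4.2889,2.5754],"p_ee":[0.0917,0.2744,0.7],"\u03c4":[-20.702,18.2494,-1.5807,0.2595]}
{"k":7,"q":[0.7765,1.3529,0.4931,0.8049],"qdot":[8.1716,8.3684,-7.5746,1.5199],"p_ee":[0.0612,0.256,0.6904],"\u03c4":[-27.8767,25.3466,-2.2658,-0.0369]}
{"k":8,"q":[0.9422,1.5258,0.2969,0.8264],"qdot":[8.1342,8.5523,-12.1609,0.9041],"p_ee":[0.0327,0.2376,0.6808],"\u03c4":[-30.9242,29.2836,-2.7535,-0.5234]}
{"k":9,"q":[1.0924,1.6867,0.0192,0.8442],"qdot":[6.5188,7.2637,-15.0122,1.2294],"p_ee":[0.0132,0.224,0.6695],"\u03c4":[-24.2428,23.9013,-2.4897,-0.932]}
{"k":10,"q":[1.1978,1.8168,-0.2671,0.8763],"qdot":[3.906,5.8759,-12.7784,2.1371],"p_ee":[0.0145,0.2157,0.6557],"\u03c4":[-15.6824,12.469,-1.8556,-0.7872]}
{"k":11,"q":[1.2489,1.923,-0.482,0.934],"qdot":[1.3568,5.0013,-8.4179,3.5115],"p_ee":[0.0376,0.208,0.6397],"\u03c4":[-11.3439,2.2436,-0.8539,-0.2926]}
{"k":12,"q":[1.2518,2.0133,-0.611,1.0206],"qdot":[-0.8867,4.1803,-4.6227,4.9051],"p_ee":[0.0727,0.2003,0.6204],"\u03c4":[-5.9962,-4.4915,0.027,0.1949]}
{"k":13,"q":[1.2186,2.0896,-0.6775,1.1235],"qdot":[-2.3438,3.4898,-2.2482,5.2575],"p_ee":[0.1118,0.1956,0.5966],"\u03c4":[-0.4219,-8.5052,0.5265,0.6607]}
{"k":14,"q":[1.1637,2.1534,-0.7106,1.2251],"qdot":[-3.1195,2.8919,-1.1902,4.8624],"p_ee":[0.1508,0.1955,0.5689],"\u03c4":[3.5594,-10.3825,0.7994,1.0346]}
{"k":15,"q":[1.0977,2.2063,-0.73,1.3161],"qdot":[-3.473,2.3951,-0.8127,4.2593],"p_ee":[0.1877,0.1994,0.5383],"\u03c4":[5.9769,-10.9574,0.9457,1.2738]}
{"k":16,"q":[1.0271,2.2503,-0.745,1.3955],"qdot":[-3.5846,2.0033,-0.709,3.712],"p_ee":[0.221,0.206,0.506],"\u03c4":[7.3393,-10.9019,1.0171,1.3911]}
{"k":17,"q":[0.9557,2.2874,-0.7589,1.4652],"qdot":[-3.5601,1.7028,-0.698,3.2868],"p_ee":[0.2503,0.2139,0.4729],"\u03c4":[8.0631,-10.5972,1.0439,1.4208]}
{"k":18,"q":[0.8856,2.3191,-0.7729,1.5275],"qdot":[-3.4611,1.473,-0.7108,2.9724],"p_ee":[0.2752,0.2223,0.4394],"\u03c4":[8.4132,-10.2241,1.0448,1.3959]}
{"k":19,"q":[0.8178,2.3468,-0.7872,1.5844],"qdot":[-3.3235,1.2946,-0.7246,2.7399],"p_ee":[0.296,0.2303,0.4062],"\u03c4":[8.5465,-9.8572,1.031,1.3408]}
{"k":20,"q":[0.7529,2.3713,-0.8018,1.6372],"qdot":[-3.1687,1.1517,-0.734,2.5626],"p_ee":[0.3129,0.2378,0.3736],"\u03c4":[8.5535,-9.5213,1.0097,1.2714]}
{"k":21,"q":[0.6911,2.3932,-0.8165,1.6869],"qdot":[-3.0097,1.0327,-0.7389,2.4214],"p_ee":[0.3263,0.2444,0.342],"\u03c4":[8.4864,-9.2205,0.9847,1.1972]}
{"k":22,"q":[0.6325,2.4128,-0.8313,1.734],"qdot":[-2.8539,0.9291,-0.7405,2.3034],"p_ee":[0.3365,0.2503,0.3114],"\u03c4":[8.3755,-8.951,0.9582,1.1236]}
{"k":23,"q":[0.577,2.4305,-0.8461,1.7789],"qdot":[-2.7056,0.8352,-0.7397,2.2005],"p_ee":[0.3439,0.2554,0.2822],"\u03c4":[8.2385,-8.7068,0.9314,1.0534]}
{"k":24,"q":[0.5243,2.4463,-0.8608,1.8219],"qdot":[-2.5674,0.7471,-0.7371,2.1079],"p_ee":[0.3489,0.2597,0.2544],"\u03c4":[8.0857,-8.4823,0.9048,0.9879]}
{"k":25,"q":[0.4742,2.4604,-0.8755,1.8631],"qdot":[-2.4402,0.6622,-0.7329,2.0224],"p_ee":[0.3518,0.2634,0.2279],"\u03c4":[7.9236,-8.2724,0.8785,0.9275]}
{"k":26,"q":[0.4266,2.4728,-0.8901,1.9026],"qdot":[-2.3247,0.5788,-0.7273,1.9422],"p_ee":[0.3528,0.2665,0.2029],"\u03c4":[7.7563,-8.0733,0.8526,0.8722]}
{"k":27,"q":[0.3811,2.4836,-0.9046,1.9406],"qdot":[-2.2207,0.4961,-0.72,1.8663],"p_ee":[0.3524,0.2691,0.1793],"\u03c4":[7.5865,-7.8821,0.8269,0.8218]}
{"k":28,"q":[0.3376,2.4927,-0.9189,1.9771],"qdot":[-2.128,0.4135,-0.711,1.794],"p_ee":[0.3506,0.2714,0.1571],"\u03c4":[7.4163,-7.6968,0.8014,0.7759]}
{"k":29,"q":[0.2959,2.5001,-0.9331,2.0123],"qdot":[-2.0462,0.3308,-0.7002,1.7248],"p_ee":[0.3477,0.2733,0.1363],"\u03c4":[7.2472,-7.516,0.7762,0.7342]}
{"k":30,"q":[0.2557,2.5059,-0.9469,2.046],"qdot":[-1.9747,0.2481,-0.6875,1.6584],"p_ee":[0.3439,0.275,0.1167],"\u03c4":[7.0805,-7.3388,0.751,0.6964]}
{"k":31,"q":[0.2168,2.5101,-0.9605,2.0785],"qdot":[-1.9129,0.1657,-0.6729,1.5948],"p_ee":[0.3392,0.2764,0.0984]}
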